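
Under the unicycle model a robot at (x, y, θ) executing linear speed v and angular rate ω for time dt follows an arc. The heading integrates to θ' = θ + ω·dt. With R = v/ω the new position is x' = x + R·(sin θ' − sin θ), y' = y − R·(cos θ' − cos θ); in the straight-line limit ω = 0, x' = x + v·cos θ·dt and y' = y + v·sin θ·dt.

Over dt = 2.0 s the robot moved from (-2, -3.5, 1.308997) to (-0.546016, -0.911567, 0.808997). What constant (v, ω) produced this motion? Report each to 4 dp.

v = 1.5000, ω = -0.2500

Δθ = 0.808997 − 1.308997 = -0.500000
ω = Δθ/dt = -0.500000/2.0 = -0.2500
R = −Δy/(cos θ' − cos θ) = -6.0000
v = R·ω = -6.0000·-0.2500 = 1.5000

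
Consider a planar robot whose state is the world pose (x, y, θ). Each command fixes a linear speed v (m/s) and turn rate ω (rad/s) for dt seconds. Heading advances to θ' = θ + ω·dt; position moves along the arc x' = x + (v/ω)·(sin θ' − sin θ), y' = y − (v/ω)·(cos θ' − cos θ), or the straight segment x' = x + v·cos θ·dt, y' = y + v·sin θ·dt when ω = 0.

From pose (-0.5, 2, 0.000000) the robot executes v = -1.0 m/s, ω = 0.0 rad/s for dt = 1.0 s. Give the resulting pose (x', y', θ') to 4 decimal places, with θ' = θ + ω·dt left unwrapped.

θ' = 0.0000 + 0.0·1.0 = 0.0000
ω = 0 → straight: x' = -0.5 + -1.0·cos(0.0000)·1.0 = -1.5000
y' = 2 + -1.0·sin(0.0000)·1.0 = 2.0000

(-1.5000, 2.0000, 0.0000)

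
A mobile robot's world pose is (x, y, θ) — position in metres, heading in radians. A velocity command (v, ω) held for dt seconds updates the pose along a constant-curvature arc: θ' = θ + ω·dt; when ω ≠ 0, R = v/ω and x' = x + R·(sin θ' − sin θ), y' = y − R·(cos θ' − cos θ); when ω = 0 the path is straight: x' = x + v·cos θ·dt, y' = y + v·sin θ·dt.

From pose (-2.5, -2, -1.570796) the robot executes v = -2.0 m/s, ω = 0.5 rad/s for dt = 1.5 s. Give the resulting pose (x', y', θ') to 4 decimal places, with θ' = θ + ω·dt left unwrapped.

(-3.5732, 0.7266, -0.8208)

θ' = -1.5708 + 0.5·1.5 = -0.8208
R = v/ω = -2.0/0.5 = -4.0000
x' = -2.5 + -4.0000·(sin -0.8208 − sin -1.5708) = -3.5732
y' = -2 − -4.0000·(cos -0.8208 − cos -1.5708) = 0.7266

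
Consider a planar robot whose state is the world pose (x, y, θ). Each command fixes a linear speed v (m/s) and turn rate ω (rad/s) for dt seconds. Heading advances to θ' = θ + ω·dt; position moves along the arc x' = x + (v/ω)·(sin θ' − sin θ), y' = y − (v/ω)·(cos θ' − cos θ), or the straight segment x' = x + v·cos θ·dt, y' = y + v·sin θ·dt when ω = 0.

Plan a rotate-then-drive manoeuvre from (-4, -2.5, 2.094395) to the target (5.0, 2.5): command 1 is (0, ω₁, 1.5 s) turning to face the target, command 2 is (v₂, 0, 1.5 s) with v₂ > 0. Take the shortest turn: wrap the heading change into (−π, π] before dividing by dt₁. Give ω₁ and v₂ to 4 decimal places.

heading to target = atan2(2.5−-2.5, 5−-4) = 0.5071
Δθ = wrap(0.5071 − 2.0944) = -1.5873; ω₁ = Δθ/dt₁ = -1.0582
distance = √((5−-4)² + (2.5−-2.5)²) = 10.2956; v₂ = distance/dt₂ = 6.8638

ω₁ = -1.0582, v₂ = 6.8638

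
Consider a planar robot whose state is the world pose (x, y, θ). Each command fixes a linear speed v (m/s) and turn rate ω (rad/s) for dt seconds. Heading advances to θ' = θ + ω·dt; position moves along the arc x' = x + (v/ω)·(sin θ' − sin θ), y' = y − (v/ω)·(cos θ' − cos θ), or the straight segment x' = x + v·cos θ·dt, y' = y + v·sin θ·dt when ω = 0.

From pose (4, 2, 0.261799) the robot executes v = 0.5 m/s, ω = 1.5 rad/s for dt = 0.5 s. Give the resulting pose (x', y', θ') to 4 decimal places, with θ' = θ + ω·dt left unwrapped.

(4.1963, 2.1452, 1.0118)

θ' = 0.2618 + 1.5·0.5 = 1.0118
R = v/ω = 0.5/1.5 = 0.3333
x' = 4 + 0.3333·(sin 1.0118 − sin 0.2618) = 4.1963
y' = 2 − 0.3333·(cos 1.0118 − cos 0.2618) = 2.1452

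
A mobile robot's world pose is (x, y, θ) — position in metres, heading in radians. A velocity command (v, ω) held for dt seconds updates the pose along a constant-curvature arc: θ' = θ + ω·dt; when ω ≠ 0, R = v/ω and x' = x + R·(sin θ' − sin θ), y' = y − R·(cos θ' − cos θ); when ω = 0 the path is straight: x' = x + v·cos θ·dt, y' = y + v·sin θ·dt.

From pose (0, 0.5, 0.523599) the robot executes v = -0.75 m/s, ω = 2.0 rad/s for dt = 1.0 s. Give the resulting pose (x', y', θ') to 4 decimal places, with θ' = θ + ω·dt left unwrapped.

(-0.0298, -0.1304, 2.5236)

θ' = 0.5236 + 2.0·1.0 = 2.5236
R = v/ω = -0.75/2.0 = -0.3750
x' = 0 + -0.3750·(sin 2.5236 − sin 0.5236) = -0.0298
y' = 0.5 − -0.3750·(cos 2.5236 − cos 0.5236) = -0.1304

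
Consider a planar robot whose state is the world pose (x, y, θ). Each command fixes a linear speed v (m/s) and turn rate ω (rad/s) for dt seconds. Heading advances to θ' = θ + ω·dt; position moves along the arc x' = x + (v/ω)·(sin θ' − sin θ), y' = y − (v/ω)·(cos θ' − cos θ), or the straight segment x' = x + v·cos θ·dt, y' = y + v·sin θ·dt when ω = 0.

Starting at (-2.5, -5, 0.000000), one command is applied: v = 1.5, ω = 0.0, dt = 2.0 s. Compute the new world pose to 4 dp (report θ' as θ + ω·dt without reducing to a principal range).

θ' = 0.0000 + 0.0·2.0 = 0.0000
ω = 0 → straight: x' = -2.5 + 1.5·cos(0.0000)·2.0 = 0.5000
y' = -5 + 1.5·sin(0.0000)·2.0 = -5.0000

(0.5000, -5.0000, 0.0000)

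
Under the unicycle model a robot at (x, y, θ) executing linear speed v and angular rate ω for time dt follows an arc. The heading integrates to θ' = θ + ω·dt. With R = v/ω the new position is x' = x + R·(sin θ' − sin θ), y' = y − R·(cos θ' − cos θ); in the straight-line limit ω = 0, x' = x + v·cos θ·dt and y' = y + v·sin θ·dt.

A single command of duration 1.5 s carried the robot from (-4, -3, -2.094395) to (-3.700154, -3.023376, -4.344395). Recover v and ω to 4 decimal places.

Δθ = -4.344395 − -2.094395 = -2.250000
ω = Δθ/dt = -2.250000/1.5 = -1.5000
R = Δx/(sin θ' − sin θ) = 0.1667
v = R·ω = 0.1667·-1.5000 = -0.2500

v = -0.2500, ω = -1.5000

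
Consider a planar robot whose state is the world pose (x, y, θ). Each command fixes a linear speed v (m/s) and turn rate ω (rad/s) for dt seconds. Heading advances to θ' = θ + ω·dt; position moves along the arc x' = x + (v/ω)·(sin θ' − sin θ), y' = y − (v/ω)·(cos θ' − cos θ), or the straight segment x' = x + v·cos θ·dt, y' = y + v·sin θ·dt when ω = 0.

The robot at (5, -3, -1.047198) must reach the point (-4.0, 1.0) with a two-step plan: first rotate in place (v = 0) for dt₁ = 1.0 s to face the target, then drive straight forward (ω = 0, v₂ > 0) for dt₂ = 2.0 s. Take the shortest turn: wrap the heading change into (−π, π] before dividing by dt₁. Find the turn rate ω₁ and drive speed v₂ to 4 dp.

ω₁ = -2.5126, v₂ = 4.9244

heading to target = atan2(1−-3, -4−5) = 2.7234
Δθ = wrap(2.7234 − -1.0472) = -2.5126; ω₁ = Δθ/dt₁ = -2.5126
distance = √((-4−5)² + (1−-3)²) = 9.8489; v₂ = distance/dt₂ = 4.9244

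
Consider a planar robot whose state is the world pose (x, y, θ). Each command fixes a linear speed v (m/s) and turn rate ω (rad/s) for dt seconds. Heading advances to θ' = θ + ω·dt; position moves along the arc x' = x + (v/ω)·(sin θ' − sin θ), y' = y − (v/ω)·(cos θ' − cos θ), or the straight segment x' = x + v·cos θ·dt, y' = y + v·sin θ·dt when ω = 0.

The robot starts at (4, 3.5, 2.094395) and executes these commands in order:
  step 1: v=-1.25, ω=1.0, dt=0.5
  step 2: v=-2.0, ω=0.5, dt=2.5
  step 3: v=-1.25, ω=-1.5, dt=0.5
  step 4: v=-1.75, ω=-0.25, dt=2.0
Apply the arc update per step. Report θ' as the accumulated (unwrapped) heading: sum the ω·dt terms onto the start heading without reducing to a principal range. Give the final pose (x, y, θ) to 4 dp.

step 1: θ'=2.5944 (R=-1.2500) → pose (4.4322, 3.0575, 2.5944)
step 2: θ'=3.8444 (R=-4.0000) → pose (9.0988, 3.4213, 3.8444)
step 3: θ'=3.0944 (R=0.8333) → pose (9.6767, 3.6179, 3.0944)
step 4: θ'=2.5944 (R=7.0000) → pose (12.9885, 2.6036, 2.5944)

(12.9885, 2.6036, 2.5944)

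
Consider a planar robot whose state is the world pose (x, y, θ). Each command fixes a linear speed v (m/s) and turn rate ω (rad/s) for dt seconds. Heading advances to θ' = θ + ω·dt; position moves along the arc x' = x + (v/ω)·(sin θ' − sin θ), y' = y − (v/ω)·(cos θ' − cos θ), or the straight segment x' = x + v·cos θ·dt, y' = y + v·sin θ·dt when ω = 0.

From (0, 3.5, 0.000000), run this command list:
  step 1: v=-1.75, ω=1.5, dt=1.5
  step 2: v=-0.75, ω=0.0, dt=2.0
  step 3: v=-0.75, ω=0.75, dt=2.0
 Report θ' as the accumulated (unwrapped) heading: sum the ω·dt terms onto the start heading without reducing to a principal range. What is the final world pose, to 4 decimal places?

(1.3841, 0.2410, 3.7500)

step 1: θ'=2.2500 (R=-1.1667) → pose (-0.9078, 1.6005, 2.2500)
step 2: θ'=2.2500 (straight) → pose (0.0345, 0.4334, 2.2500)
step 3: θ'=3.7500 (R=-1.0000) → pose (1.3841, 0.2410, 3.7500)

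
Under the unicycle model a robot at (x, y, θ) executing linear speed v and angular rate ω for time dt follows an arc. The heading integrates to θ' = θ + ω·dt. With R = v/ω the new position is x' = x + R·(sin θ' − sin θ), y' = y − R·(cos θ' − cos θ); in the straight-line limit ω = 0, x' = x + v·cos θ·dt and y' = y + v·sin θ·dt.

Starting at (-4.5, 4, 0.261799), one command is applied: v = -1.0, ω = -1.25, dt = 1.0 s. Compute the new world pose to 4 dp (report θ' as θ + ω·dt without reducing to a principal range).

θ' = 0.2618 + -1.25·1.0 = -0.9882
R = v/ω = -1.0/-1.25 = 0.8000
x' = -4.5 + 0.8000·(sin -0.9882 − sin 0.2618) = -5.3751
y' = 4 − 0.8000·(cos -0.9882 − cos 0.2618) = 4.3326

(-5.3751, 4.3326, -0.9882)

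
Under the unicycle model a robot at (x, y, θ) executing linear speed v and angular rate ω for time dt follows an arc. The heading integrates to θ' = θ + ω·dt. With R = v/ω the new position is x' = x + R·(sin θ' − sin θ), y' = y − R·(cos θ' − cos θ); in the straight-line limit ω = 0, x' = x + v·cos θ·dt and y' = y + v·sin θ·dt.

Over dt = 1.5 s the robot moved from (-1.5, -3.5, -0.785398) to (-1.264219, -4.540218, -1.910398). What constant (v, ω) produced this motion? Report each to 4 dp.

v = 0.7500, ω = -0.7500

Δθ = -1.910398 − -0.785398 = -1.125000
ω = Δθ/dt = -1.125000/1.5 = -0.7500
R = −Δy/(cos θ' − cos θ) = -1.0000
v = R·ω = -1.0000·-0.7500 = 0.7500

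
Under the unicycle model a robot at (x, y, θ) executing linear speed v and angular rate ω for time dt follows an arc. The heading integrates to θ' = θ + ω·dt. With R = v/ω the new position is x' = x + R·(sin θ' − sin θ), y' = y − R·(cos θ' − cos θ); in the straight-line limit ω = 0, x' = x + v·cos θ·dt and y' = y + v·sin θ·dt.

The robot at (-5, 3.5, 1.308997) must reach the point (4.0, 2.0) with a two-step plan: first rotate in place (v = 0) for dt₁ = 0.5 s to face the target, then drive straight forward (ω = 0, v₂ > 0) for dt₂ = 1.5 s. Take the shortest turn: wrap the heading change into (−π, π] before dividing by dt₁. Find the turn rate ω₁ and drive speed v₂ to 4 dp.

ω₁ = -2.9483, v₂ = 6.0828

heading to target = atan2(2−3.5, 4−-5) = -0.1651
Δθ = wrap(-0.1651 − 1.3090) = -1.4741; ω₁ = Δθ/dt₁ = -2.9483
distance = √((4−-5)² + (2−3.5)²) = 9.1241; v₂ = distance/dt₂ = 6.0828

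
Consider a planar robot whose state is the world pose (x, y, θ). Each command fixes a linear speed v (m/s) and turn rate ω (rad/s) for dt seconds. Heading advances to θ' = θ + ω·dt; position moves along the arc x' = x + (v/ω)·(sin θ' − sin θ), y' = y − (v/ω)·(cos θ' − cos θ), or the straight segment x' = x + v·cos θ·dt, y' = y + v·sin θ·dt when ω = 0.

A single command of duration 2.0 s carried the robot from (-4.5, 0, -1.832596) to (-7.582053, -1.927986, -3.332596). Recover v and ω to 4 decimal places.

Δθ = -3.332596 − -1.832596 = -1.500000
ω = Δθ/dt = -1.500000/2.0 = -0.7500
R = Δx/(sin θ' − sin θ) = -2.6667
v = R·ω = -2.6667·-0.7500 = 2.0000

v = 2.0000, ω = -0.7500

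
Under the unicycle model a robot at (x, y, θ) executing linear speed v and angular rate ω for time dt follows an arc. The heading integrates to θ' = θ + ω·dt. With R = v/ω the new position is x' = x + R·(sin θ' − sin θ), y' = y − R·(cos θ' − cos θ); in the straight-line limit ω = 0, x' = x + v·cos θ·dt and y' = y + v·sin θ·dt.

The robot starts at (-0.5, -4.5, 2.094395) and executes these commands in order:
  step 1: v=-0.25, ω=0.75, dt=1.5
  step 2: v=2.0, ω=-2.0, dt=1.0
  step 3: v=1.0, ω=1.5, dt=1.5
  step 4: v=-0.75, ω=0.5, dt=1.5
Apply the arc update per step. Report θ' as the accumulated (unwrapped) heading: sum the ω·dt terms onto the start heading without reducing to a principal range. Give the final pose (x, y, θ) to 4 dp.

(-1.2042, -1.7536, 4.2194)

step 1: θ'=3.2194 (R=-0.3333) → pose (-0.1854, -4.6657, 3.2194)
step 2: θ'=1.2194 (R=-1.0000) → pose (-1.2020, -3.3245, 1.2194)
step 3: θ'=3.4694 (R=0.6667) → pose (-2.0426, -2.4638, 3.4694)
step 4: θ'=4.2194 (R=-1.5000) → pose (-1.2042, -1.7536, 4.2194)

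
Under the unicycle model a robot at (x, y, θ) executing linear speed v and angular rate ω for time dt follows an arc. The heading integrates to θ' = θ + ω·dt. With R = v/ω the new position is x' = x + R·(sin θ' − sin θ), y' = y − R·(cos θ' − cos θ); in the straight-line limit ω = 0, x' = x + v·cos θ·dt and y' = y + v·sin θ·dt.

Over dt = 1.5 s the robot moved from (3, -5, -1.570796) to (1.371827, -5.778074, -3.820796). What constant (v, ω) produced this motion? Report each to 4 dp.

v = 1.5000, ω = -1.5000

Δθ = -3.820796 − -1.570796 = -2.250000
ω = Δθ/dt = -2.250000/1.5 = -1.5000
R = Δx/(sin θ' − sin θ) = -1.0000
v = R·ω = -1.0000·-1.5000 = 1.5000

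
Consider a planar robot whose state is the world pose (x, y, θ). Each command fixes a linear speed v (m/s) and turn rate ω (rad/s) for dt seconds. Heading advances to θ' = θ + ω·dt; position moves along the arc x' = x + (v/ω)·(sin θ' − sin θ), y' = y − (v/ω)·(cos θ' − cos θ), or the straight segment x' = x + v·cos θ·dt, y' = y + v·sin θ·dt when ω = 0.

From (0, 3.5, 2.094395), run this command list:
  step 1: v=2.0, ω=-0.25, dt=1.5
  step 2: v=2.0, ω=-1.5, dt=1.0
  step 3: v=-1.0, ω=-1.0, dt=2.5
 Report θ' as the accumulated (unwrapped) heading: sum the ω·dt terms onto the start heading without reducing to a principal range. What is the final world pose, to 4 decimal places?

(-0.9313, 9.4421, -2.2806)

step 1: θ'=1.7194 (R=-8.0000) → pose (-0.9836, 6.3156, 1.7194)
step 2: θ'=0.2194 (R=-1.3333) → pose (0.0448, 7.8144, 0.2194)
step 3: θ'=-2.2806 (R=1.0000) → pose (-0.9313, 9.4421, -2.2806)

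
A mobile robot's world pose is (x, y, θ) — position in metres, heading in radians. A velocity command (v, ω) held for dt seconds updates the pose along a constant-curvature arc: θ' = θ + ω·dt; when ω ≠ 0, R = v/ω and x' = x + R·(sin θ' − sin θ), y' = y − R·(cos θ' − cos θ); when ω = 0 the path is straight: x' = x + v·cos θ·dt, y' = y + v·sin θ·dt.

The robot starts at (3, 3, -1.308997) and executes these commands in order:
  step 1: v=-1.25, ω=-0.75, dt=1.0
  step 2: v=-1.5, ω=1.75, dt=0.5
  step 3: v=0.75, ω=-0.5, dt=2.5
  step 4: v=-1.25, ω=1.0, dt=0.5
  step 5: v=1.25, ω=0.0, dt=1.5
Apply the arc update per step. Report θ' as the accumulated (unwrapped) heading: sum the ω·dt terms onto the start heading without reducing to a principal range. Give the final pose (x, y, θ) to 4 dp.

(2.4504, 1.9859, -1.9340)

step 1: θ'=-2.0590 (R=1.6667) → pose (3.1379, 4.2131, -2.0590)
step 2: θ'=-1.1840 (R=-0.8571) → pose (3.1747, 4.9385, -1.1840)
step 3: θ'=-2.4340 (R=-1.5000) → pose (2.7606, 3.2327, -2.4340)
step 4: θ'=-1.9340 (R=-1.2500) → pose (3.1165, 3.7386, -1.9340)
step 5: θ'=-1.9340 (straight) → pose (2.4504, 1.9859, -1.9340)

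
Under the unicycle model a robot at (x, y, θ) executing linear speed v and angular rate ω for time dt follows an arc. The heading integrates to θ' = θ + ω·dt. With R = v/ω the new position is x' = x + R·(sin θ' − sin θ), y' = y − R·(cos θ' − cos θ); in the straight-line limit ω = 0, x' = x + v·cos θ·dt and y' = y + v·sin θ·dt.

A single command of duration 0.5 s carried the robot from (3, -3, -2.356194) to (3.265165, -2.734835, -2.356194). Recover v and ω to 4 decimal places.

Δθ = -2.356194 − -2.356194 = 0.000000
ω = Δθ/dt = 0.000000/0.5 = 0.0000
ω = 0 → v = (Δx·cos θ + Δy·sin θ)/dt = -0.7500

v = -0.7500, ω = 0.0000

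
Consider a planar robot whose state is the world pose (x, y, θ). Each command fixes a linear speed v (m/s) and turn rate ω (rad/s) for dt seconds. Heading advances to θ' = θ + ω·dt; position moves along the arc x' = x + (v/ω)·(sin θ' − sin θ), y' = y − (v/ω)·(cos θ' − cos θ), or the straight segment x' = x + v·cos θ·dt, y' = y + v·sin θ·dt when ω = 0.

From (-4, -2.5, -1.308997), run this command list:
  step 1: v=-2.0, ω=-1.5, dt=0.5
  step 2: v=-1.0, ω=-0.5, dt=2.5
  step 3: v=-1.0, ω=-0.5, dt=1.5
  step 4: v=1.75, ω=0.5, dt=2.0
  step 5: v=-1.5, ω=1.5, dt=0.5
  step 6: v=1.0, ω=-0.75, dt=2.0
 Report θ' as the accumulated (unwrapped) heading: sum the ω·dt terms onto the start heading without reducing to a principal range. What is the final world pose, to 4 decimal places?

step 1: θ'=-2.0590 (R=1.3333) → pose (-3.8897, -1.5295, -2.0590)
step 2: θ'=-3.3090 (R=2.0000) → pose (-1.7901, -0.4956, -3.3090)
step 3: θ'=-4.0590 (R=2.0000) → pose (-0.5353, -1.2518, -4.0590)
step 4: θ'=-3.0590 (R=3.5000) → pose (-3.6031, 0.1086, -3.0590)
step 5: θ'=-2.3090 (R=-1.0000) → pose (-2.9459, 0.4323, -2.3090)
step 6: θ'=-3.8090 (R=-1.3333) → pose (-4.7574, 0.2823, -3.8090)

(-4.7574, 0.2823, -3.8090)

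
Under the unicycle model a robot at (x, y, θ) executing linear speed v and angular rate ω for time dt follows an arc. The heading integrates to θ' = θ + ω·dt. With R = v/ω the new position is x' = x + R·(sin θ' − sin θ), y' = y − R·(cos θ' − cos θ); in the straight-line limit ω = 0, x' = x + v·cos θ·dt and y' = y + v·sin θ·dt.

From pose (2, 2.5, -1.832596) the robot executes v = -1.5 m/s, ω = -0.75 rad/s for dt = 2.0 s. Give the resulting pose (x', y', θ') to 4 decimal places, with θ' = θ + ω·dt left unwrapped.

(4.3115, 3.9460, -3.3326)

θ' = -1.8326 + -0.75·2.0 = -3.3326
R = v/ω = -1.5/-0.75 = 2.0000
x' = 2 + 2.0000·(sin -3.3326 − sin -1.8326) = 4.3115
y' = 2.5 − 2.0000·(cos -3.3326 − cos -1.8326) = 3.9460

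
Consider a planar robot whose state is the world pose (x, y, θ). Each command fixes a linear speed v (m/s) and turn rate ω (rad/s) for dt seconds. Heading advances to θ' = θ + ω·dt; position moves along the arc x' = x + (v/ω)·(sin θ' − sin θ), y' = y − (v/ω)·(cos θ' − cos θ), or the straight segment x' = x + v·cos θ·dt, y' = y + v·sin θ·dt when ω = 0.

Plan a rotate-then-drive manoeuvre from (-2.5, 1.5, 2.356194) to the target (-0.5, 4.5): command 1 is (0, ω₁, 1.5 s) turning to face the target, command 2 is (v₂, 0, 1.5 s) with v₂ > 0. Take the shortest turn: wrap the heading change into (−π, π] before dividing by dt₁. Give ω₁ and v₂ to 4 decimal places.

heading to target = atan2(4.5−1.5, -0.5−-2.5) = 0.9828
Δθ = wrap(0.9828 − 2.3562) = -1.3734; ω₁ = Δθ/dt₁ = -0.9156
distance = √((-0.5−-2.5)² + (4.5−1.5)²) = 3.6056; v₂ = distance/dt₂ = 2.4037

ω₁ = -0.9156, v₂ = 2.4037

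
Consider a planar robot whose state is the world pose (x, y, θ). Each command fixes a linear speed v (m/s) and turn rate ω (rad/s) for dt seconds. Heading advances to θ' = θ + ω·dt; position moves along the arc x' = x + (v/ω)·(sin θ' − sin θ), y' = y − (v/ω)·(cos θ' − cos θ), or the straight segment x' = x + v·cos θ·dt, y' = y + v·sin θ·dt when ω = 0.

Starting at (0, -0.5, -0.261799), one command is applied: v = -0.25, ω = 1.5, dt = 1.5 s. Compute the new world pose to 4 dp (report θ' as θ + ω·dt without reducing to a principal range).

(-0.1955, -0.7286, 1.9882)

θ' = -0.2618 + 1.5·1.5 = 1.9882
R = v/ω = -0.25/1.5 = -0.1667
x' = 0 + -0.1667·(sin 1.9882 − sin -0.2618) = -0.1955
y' = -0.5 − -0.1667·(cos 1.9882 − cos -0.2618) = -0.7286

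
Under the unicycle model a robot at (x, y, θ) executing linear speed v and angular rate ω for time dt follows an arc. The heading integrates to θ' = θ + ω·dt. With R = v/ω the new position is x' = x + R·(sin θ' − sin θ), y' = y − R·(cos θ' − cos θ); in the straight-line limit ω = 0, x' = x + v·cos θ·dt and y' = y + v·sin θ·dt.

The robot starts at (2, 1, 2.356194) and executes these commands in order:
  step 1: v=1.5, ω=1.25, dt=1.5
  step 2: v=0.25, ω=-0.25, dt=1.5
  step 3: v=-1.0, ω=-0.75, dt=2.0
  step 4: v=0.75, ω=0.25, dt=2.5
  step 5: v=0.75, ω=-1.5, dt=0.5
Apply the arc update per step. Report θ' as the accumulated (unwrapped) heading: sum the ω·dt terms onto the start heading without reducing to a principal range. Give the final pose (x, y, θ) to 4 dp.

step 1: θ'=4.2312 (R=1.2000) → pose (0.0877, 0.7069, 4.2312)
step 2: θ'=3.8562 (R=-1.0000) → pose (-0.1434, 0.4144, 3.8562)
step 3: θ'=2.3562 (R=1.3333) → pose (1.6732, 0.3500, 2.3562)
step 4: θ'=2.9812 (R=3.0000) → pose (0.0310, 1.1902, 2.9812)
step 5: θ'=2.2312 (R=-0.5000) → pose (-0.2840, 1.3771, 2.2312)

(-0.2840, 1.3771, 2.2312)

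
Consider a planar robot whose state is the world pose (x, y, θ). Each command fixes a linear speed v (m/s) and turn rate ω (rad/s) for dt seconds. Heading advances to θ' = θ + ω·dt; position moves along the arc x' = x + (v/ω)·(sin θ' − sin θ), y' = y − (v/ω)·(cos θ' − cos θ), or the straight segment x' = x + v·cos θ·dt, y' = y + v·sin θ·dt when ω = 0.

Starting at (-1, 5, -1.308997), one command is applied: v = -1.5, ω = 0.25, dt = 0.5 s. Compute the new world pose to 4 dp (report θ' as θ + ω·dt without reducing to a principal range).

θ' = -1.3090 + 0.25·0.5 = -1.1840
R = v/ω = -1.5/0.25 = -6.0000
x' = -1 + -6.0000·(sin -1.1840 − sin -1.3090) = -1.2388
y' = 5 − -6.0000·(cos -1.1840 − cos -1.3090) = 5.7104

(-1.2388, 5.7104, -1.1840)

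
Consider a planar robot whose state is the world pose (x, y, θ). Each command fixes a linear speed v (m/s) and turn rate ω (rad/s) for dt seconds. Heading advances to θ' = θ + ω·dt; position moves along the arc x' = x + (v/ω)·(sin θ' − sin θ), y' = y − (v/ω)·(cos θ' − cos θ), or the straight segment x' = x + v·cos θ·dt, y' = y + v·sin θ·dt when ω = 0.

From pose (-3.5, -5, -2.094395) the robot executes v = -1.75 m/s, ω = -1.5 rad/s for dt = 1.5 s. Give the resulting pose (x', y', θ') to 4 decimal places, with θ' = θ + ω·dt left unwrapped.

(-1.4011, -5.1636, -4.3444)

θ' = -2.0944 + -1.5·1.5 = -4.3444
R = v/ω = -1.75/-1.5 = 1.1667
x' = -3.5 + 1.1667·(sin -4.3444 − sin -2.0944) = -1.4011
y' = -5 − 1.1667·(cos -4.3444 − cos -2.0944) = -5.1636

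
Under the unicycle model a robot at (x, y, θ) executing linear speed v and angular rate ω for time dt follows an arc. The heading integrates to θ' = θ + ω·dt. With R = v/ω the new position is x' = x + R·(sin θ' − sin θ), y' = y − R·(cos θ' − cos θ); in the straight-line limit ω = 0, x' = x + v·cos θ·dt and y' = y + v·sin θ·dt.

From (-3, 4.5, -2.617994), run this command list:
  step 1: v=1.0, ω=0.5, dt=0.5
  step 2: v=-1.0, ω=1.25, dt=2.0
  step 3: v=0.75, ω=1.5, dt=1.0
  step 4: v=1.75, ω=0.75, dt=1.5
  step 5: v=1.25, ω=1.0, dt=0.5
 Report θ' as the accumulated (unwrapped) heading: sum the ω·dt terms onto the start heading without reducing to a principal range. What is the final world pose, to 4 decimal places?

(-5.6949, 8.1935, 3.2570)

step 1: θ'=-2.3680 (R=2.0000) → pose (-3.3974, 4.1988, -2.3680)
step 2: θ'=0.1320 (R=-0.8000) → pose (-4.0617, 5.5641, 0.1320)
step 3: θ'=1.6320 (R=0.5000) → pose (-3.6284, 6.0903, 1.6320)
step 4: θ'=2.7570 (R=2.3333) → pose (-5.0820, 8.1105, 2.7570)
step 5: θ'=3.2570 (R=1.2500) → pose (-5.6949, 8.1935, 3.2570)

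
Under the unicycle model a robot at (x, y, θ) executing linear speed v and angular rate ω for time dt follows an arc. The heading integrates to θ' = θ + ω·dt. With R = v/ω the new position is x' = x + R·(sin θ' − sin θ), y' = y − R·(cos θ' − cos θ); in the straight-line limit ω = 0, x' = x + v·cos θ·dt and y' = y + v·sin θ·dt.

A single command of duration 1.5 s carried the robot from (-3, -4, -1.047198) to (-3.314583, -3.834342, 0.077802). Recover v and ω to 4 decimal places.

Δθ = 0.077802 − -1.047198 = 1.125000
ω = Δθ/dt = 1.125000/1.5 = 0.7500
R = Δx/(sin θ' − sin θ) = -0.3333
v = R·ω = -0.3333·0.7500 = -0.2500

v = -0.2500, ω = 0.7500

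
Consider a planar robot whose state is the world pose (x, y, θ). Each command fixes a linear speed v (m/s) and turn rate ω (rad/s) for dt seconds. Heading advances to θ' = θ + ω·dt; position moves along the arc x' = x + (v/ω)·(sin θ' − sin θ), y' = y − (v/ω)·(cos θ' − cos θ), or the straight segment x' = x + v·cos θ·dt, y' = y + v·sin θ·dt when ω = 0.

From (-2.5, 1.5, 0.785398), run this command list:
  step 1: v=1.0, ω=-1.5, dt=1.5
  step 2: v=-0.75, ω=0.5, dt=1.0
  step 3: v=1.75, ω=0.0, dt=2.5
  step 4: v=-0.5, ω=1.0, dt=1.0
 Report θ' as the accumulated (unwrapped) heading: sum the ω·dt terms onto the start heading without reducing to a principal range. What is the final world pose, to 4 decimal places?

(0.4395, -1.5858, 0.0354)

step 1: θ'=-1.4646 (R=-0.6667) → pose (-1.3657, 1.0993, -1.4646)
step 2: θ'=-0.9646 (R=-1.5000) → pose (-1.6245, 1.7949, -0.9646)
step 3: θ'=-0.9646 (straight) → pose (0.8681, -1.8006, -0.9646)
step 4: θ'=0.0354 (R=-0.5000) → pose (0.4395, -1.5858, 0.0354)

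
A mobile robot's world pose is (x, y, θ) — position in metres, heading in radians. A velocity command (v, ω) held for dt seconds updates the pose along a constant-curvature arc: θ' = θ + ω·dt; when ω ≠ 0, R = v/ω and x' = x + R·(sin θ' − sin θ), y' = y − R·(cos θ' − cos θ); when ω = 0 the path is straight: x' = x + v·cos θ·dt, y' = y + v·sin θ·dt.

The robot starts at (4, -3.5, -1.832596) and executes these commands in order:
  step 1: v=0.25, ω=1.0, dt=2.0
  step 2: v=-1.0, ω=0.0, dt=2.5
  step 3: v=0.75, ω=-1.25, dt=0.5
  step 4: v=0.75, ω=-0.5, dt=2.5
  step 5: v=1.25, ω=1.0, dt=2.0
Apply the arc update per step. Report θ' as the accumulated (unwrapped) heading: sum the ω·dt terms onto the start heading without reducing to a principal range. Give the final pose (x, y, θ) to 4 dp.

step 1: θ'=0.1674 (R=0.2500) → pose (4.2831, -3.8112, 0.1674)
step 2: θ'=0.1674 (straight) → pose (1.8181, -4.2278, 0.1674)
step 3: θ'=-0.4576 (R=-0.6000) → pose (2.1831, -4.2811, -0.4576)
step 4: θ'=-1.7076 (R=-1.5000) → pose (3.0064, -5.8313, -1.7076)
step 5: θ'=0.2924 (R=1.2500) → pose (4.6051, -7.1988, 0.2924)

(4.6051, -7.1988, 0.2924)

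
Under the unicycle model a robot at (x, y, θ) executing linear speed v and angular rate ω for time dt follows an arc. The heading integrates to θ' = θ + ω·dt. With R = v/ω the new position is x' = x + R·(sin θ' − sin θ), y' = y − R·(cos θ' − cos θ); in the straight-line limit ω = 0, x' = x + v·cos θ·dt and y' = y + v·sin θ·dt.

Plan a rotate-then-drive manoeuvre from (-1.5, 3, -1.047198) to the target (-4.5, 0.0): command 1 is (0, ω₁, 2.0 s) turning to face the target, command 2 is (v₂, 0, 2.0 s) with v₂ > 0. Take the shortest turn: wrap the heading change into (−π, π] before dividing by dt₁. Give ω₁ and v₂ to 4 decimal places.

ω₁ = -0.6545, v₂ = 2.1213

heading to target = atan2(0−3, -4.5−-1.5) = -2.3562
Δθ = wrap(-2.3562 − -1.0472) = -1.3090; ω₁ = Δθ/dt₁ = -0.6545
distance = √((-4.5−-1.5)² + (0−3)²) = 4.2426; v₂ = distance/dt₂ = 2.1213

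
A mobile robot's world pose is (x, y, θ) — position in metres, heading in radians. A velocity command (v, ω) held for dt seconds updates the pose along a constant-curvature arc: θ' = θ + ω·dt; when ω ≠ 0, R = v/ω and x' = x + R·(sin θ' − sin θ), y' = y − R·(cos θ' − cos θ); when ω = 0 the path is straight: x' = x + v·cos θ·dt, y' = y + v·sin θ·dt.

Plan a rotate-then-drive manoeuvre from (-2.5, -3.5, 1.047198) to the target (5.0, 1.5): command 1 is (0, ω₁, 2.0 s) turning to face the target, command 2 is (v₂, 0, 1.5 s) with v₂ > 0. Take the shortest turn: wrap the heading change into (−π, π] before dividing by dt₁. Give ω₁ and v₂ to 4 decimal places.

ω₁ = -0.2296, v₂ = 6.0093

heading to target = atan2(1.5−-3.5, 5−-2.5) = 0.5880
Δθ = wrap(0.5880 − 1.0472) = -0.4592; ω₁ = Δθ/dt₁ = -0.2296
distance = √((5−-2.5)² + (1.5−-3.5)²) = 9.0139; v₂ = distance/dt₂ = 6.0093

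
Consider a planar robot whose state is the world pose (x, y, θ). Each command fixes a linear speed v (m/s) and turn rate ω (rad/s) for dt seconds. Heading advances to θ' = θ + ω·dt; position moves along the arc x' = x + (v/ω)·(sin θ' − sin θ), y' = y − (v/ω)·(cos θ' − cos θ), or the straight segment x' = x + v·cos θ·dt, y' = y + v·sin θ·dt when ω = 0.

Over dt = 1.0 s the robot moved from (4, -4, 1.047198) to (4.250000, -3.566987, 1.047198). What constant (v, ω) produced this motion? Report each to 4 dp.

v = 0.5000, ω = 0.0000

Δθ = 1.047198 − 1.047198 = 0.000000
ω = Δθ/dt = 0.000000/1.0 = 0.0000
ω = 0 → v = (Δx·cos θ + Δy·sin θ)/dt = 0.5000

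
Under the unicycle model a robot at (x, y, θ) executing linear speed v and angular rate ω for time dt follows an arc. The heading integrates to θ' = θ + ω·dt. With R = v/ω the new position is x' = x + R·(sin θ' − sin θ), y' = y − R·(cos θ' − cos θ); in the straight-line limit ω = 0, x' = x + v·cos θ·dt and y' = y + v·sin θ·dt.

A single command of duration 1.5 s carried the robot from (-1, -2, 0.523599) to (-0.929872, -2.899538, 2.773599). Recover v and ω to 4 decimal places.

Δθ = 2.773599 − 0.523599 = 2.250000
ω = Δθ/dt = 2.250000/1.5 = 1.5000
R = −Δy/(cos θ' − cos θ) = -0.5000
v = R·ω = -0.5000·1.5000 = -0.7500

v = -0.7500, ω = 1.5000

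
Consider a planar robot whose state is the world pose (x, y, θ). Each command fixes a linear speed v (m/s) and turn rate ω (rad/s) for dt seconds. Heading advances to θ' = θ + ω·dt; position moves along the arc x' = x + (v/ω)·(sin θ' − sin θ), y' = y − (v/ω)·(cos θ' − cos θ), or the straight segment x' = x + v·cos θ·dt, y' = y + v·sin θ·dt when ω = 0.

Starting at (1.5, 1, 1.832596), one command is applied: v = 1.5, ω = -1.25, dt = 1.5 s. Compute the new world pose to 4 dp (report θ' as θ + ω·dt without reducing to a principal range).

θ' = 1.8326 + -1.25·1.5 = -0.0424
R = v/ω = 1.5/-1.25 = -1.2000
x' = 1.5 + -1.2000·(sin -0.0424 − sin 1.8326) = 2.7100
y' = 1 − -1.2000·(cos -0.0424 − cos 1.8326) = 2.5095

(2.7100, 2.5095, -0.0424)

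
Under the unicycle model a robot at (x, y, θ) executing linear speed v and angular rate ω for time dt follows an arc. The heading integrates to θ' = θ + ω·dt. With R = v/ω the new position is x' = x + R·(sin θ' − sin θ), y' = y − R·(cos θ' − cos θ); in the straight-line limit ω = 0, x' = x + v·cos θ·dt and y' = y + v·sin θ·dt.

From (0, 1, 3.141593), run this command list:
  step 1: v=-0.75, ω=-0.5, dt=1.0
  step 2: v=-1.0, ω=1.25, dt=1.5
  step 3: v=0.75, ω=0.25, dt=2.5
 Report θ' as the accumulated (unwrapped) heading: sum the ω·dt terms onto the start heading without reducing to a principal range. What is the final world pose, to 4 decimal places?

step 1: θ'=2.6416 (R=1.5000) → pose (0.7191, 0.8164, 2.6416)
step 2: θ'=4.5166 (R=-0.8000) → pose (1.8874, 1.3628, 4.5166)
step 3: θ'=5.1416 (R=3.0000) → pose (2.1022, -0.4693, 5.1416)

(2.1022, -0.4693, 5.1416)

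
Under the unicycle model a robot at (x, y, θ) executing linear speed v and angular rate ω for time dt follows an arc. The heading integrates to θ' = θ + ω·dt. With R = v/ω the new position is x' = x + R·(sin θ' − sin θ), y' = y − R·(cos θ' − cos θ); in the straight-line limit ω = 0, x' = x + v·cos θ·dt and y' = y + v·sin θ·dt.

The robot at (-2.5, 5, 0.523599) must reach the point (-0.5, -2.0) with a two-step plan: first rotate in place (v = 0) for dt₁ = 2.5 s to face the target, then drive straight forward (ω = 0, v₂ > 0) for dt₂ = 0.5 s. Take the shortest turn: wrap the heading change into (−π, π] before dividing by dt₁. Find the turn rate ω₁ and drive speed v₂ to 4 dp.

heading to target = atan2(-2−5, -0.5−-2.5) = -1.2925
Δθ = wrap(-1.2925 − 0.5236) = -1.8161; ω₁ = Δθ/dt₁ = -0.7264
distance = √((-0.5−-2.5)² + (-2−5)²) = 7.2801; v₂ = distance/dt₂ = 14.5602

ω₁ = -0.7264, v₂ = 14.5602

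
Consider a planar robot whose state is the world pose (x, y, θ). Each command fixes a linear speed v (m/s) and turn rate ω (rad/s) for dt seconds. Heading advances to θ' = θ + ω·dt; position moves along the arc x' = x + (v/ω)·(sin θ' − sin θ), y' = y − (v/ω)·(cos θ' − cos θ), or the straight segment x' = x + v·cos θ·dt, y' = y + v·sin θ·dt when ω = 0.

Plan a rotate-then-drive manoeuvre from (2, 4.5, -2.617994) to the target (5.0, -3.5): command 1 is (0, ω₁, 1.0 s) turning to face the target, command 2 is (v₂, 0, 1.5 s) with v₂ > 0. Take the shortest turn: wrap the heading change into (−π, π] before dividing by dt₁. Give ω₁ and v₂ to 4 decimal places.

ω₁ = 1.4060, v₂ = 5.6960

heading to target = atan2(-3.5−4.5, 5−2) = -1.2120
Δθ = wrap(-1.2120 − -2.6180) = 1.4060; ω₁ = Δθ/dt₁ = 1.4060
distance = √((5−2)² + (-3.5−4.5)²) = 8.5440; v₂ = distance/dt₂ = 5.6960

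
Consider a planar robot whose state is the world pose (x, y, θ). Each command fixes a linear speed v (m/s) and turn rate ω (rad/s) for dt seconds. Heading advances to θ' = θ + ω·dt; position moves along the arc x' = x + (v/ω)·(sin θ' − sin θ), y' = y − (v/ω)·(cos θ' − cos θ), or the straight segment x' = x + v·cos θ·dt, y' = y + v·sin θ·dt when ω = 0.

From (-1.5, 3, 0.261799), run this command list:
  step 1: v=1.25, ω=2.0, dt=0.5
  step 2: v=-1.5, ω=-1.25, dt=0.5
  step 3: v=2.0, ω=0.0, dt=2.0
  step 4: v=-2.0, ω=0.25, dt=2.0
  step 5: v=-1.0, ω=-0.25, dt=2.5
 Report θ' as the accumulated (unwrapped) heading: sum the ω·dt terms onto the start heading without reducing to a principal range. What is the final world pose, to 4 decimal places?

step 1: θ'=1.2618 (R=0.6250) → pose (-1.0664, 3.4136, 1.2618)
step 2: θ'=0.6368 (R=1.2000) → pose (-1.4960, 2.8138, 0.6368)
step 3: θ'=0.6368 (straight) → pose (1.7200, 5.1923, 0.6368)
step 4: θ'=1.1368 (R=-8.0000) → pose (-0.7813, 2.1242, 1.1368)
step 5: θ'=0.5118 (R=4.0000) → pose (-2.4515, 0.3188, 0.5118)

(-2.4515, 0.3188, 0.5118)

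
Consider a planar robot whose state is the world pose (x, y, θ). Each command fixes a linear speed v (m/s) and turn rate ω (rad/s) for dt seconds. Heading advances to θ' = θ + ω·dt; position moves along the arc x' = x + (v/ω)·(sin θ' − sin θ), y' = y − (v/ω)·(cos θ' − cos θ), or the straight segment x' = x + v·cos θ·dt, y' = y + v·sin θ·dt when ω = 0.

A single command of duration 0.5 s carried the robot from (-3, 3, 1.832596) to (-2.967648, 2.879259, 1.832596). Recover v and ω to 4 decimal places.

v = -0.2500, ω = 0.0000

Δθ = 1.832596 − 1.832596 = 0.000000
ω = Δθ/dt = 0.000000/0.5 = 0.0000
ω = 0 → v = (Δx·cos θ + Δy·sin θ)/dt = -0.2500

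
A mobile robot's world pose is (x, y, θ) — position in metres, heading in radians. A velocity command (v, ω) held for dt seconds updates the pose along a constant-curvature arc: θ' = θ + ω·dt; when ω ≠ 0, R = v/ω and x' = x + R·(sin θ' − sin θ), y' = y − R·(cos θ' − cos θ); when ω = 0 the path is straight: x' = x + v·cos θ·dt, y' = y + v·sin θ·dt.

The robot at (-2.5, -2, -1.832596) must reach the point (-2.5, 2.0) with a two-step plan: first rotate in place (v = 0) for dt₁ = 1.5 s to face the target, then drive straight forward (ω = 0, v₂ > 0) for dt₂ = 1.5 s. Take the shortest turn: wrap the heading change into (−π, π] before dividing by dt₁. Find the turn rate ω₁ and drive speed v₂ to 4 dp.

ω₁ = -1.9199, v₂ = 2.6667

heading to target = atan2(2−-2, -2.5−-2.5) = 1.5708
Δθ = wrap(1.5708 − -1.8326) = -2.8798; ω₁ = Δθ/dt₁ = -1.9199
distance = √((-2.5−-2.5)² + (2−-2)²) = 4.0000; v₂ = distance/dt₂ = 2.6667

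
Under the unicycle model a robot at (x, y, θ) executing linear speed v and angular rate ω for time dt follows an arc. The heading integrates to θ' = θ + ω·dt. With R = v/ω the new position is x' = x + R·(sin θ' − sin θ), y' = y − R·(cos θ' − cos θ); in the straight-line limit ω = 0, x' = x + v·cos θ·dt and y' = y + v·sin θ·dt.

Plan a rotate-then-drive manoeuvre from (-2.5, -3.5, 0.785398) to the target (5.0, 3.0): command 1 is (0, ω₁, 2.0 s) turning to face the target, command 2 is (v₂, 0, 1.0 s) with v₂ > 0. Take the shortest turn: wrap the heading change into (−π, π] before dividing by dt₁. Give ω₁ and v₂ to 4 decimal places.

heading to target = atan2(3−-3.5, 5−-2.5) = 0.7141
Δθ = wrap(0.7141 − 0.7854) = -0.0713; ω₁ = Δθ/dt₁ = -0.0357
distance = √((5−-2.5)² + (3−-3.5)²) = 9.9247; v₂ = distance/dt₂ = 9.9247

ω₁ = -0.0357, v₂ = 9.9247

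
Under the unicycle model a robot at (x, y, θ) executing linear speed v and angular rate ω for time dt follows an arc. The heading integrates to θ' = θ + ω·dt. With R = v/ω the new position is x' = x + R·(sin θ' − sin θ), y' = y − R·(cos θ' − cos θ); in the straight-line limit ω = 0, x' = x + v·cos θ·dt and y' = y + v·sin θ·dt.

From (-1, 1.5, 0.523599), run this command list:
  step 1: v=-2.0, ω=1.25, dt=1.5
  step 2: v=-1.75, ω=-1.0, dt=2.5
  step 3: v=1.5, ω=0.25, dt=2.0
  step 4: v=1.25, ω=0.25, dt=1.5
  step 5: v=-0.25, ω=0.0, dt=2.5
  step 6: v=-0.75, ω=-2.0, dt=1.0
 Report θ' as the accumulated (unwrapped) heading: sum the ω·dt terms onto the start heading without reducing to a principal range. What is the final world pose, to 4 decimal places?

(0.7835, -2.9182, -1.2264)

step 1: θ'=2.3986 (R=-1.6000) → pose (-1.2824, -1.0640, 2.3986)
step 2: θ'=-0.1014 (R=1.7500) → pose (-2.6434, -4.0937, -0.1014)
step 3: θ'=0.3986 (R=6.0000) → pose (0.2927, -3.6542, 0.3986)
step 4: θ'=0.7736 (R=5.0000) → pose (1.8457, -2.6232, 0.7736)
step 5: θ'=0.7736 (straight) → pose (1.3985, -3.0599, 0.7736)
step 6: θ'=-1.2264 (R=0.3750) → pose (0.7835, -2.9182, -1.2264)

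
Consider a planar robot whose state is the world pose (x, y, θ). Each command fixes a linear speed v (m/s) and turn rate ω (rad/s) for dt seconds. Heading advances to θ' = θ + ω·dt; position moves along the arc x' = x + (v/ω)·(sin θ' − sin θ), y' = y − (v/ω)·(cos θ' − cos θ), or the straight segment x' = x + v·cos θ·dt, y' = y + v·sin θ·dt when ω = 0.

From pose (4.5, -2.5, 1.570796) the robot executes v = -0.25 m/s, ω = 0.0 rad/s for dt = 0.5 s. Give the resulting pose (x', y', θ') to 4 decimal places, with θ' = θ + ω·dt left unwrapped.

θ' = 1.5708 + 0.0·0.5 = 1.5708
ω = 0 → straight: x' = 4.5 + -0.25·cos(1.5708)·0.5 = 4.5000
y' = -2.5 + -0.25·sin(1.5708)·0.5 = -2.6250

(4.5000, -2.6250, 1.5708)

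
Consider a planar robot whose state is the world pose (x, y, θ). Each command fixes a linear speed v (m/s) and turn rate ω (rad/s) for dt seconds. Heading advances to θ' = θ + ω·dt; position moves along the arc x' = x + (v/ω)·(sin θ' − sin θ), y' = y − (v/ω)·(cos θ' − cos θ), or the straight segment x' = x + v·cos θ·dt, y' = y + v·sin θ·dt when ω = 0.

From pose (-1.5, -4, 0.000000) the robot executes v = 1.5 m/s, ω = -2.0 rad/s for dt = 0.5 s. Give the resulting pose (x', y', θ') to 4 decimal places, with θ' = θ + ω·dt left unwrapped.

(-0.8689, -4.3448, -1.0000)

θ' = 0.0000 + -2.0·0.5 = -1.0000
R = v/ω = 1.5/-2.0 = -0.7500
x' = -1.5 + -0.7500·(sin -1.0000 − sin 0.0000) = -0.8689
y' = -4 − -0.7500·(cos -1.0000 − cos 0.0000) = -4.3448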